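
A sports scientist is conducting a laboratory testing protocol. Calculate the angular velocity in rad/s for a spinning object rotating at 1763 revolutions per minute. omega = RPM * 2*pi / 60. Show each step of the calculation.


omega = RPM * 2*pi / 60
= 1763 * 6.28318531 / 60
= 184.621 rad/s

184.621 rad/s


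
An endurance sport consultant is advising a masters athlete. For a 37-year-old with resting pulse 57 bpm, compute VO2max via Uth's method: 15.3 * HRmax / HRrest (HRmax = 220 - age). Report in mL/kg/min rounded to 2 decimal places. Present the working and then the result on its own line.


Step 1: HRmax = 220 - 37 = 183 bpm
Step 2: Ratio = 183 / 57 = 3.2105
Step 3: VO2max = 15.3 * 3.2105 = 49.12 mL/kg/min

49.12 mL/kg/min


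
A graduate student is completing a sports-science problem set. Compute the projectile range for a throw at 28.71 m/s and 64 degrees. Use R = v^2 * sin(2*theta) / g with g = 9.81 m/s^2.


Two times the angle = 128 degrees
sin(128) = 0.788011
R = 824.2641 * 0.788011 / 9.81 = 66.211 m

66.211 m


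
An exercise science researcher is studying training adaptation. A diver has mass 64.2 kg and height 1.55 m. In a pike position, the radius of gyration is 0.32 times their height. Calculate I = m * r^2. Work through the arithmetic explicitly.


r = 0.32 * 1.55 = 0.496 m
I = m * r^2 = 64.2 * 0.246016 = 15.794 kg*m^2

15.794 kg*m^2


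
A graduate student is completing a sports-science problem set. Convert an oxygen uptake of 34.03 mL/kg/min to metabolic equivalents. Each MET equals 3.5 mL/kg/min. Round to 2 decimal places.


One MET = 3.5 mL/kg/min
Number of METs = 34.03 / 3.5
= 9.72 METs

9.72 METs


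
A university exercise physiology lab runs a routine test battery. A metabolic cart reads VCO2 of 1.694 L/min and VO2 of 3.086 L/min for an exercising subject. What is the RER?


RER = VCO2 / VO2 = 1.694 / 3.086 = 0.5489

0.5489


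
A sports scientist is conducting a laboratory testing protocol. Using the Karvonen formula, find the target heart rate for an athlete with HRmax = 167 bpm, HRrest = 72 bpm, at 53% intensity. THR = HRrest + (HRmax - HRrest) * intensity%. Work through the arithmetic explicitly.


HRR = 167 - 72 = 95
THR = 72 + 95 * 0.53
= 72 + 50.35
= 122.35 bpm

122.35 bpm


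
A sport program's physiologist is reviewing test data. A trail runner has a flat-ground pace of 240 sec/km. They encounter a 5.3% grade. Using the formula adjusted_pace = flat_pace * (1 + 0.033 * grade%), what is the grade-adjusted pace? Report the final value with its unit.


Grade factor = 1 + 0.033 * 5.3 = 1.1749
Adjusted = 240 * 1.1749 = 281.98 sec/km

281.98 s/km


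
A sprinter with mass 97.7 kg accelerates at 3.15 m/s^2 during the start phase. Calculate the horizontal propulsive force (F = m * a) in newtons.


F = m * a
= 97.7 * 3.15
= 307.76 N

307.76 N


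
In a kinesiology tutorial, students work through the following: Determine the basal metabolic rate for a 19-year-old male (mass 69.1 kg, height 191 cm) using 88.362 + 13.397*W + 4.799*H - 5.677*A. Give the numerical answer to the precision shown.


BMR = 88.362 + 13.397*69.1 + 4.799*191 - 5.677*19
= 1822.84 kcal/day

1822.84 kcal/day


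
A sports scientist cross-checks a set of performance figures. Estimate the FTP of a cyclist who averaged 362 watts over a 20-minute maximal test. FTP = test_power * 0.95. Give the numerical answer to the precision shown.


FTP = 362 * 0.95 = 343.9 W

343.9 W


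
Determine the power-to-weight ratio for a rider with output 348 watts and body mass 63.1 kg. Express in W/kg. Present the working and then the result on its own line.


P/W = 348 / 63.1 = 5.515 W/kg

5.515 W/kg


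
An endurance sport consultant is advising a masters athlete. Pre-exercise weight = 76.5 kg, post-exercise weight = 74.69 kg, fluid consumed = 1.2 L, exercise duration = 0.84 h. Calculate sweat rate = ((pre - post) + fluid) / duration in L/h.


Weight loss = 76.5 - 74.69 = 1.81 kg (approx L)
Total sweat = 1.81 + 1.2 = 3.01 L
Sweat rate = 3.01 / 0.84 = 3.583 L/h

3.583 L/h


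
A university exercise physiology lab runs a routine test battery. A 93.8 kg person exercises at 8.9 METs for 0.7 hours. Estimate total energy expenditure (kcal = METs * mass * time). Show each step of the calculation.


Energy = METs * mass(kg) * time(h)
= 8.9 * 93.8 * 0.7
= 584.37 kcal

584.37 kcal


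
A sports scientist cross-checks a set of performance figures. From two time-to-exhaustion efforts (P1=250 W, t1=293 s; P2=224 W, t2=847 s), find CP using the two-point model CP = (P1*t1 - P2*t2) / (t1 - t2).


Work in trial 1 = 73250 J
Work in trial 2 = 189728 J
Delta work = -116478 J
Delta time = -554 s
CP = -116478 / -554 = 210.25 W

210.25 W


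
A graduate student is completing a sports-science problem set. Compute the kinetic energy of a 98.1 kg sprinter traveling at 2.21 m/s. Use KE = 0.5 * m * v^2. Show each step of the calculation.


Velocity squared = 4.8841
KE = 0.5 * 98.1 * 4.8841 = 239.57 J

239.57 J


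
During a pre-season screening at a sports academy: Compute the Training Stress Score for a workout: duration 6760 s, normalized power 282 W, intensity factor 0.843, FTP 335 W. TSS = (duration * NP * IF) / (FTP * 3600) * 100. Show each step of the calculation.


Product = 6760 * 282 * 0.843 = 1607027.76
Base = 335 * 3600 = 1206000
TSS = 1607027.76 / 1206000 * 100 = 133.25

133.25 TSS


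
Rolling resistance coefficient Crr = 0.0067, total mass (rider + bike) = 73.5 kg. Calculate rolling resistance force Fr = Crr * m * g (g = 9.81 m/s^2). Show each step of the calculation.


Fr = Crr * m * g
= 0.0067 * 73.5 * 9.81
= 4.831 N

4.831 N


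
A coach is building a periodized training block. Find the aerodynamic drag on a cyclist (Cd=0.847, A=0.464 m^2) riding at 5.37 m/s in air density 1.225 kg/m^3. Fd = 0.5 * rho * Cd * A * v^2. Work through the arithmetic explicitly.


Fd = 0.5 * 1.225 * 0.847 * 0.464 * 5.37^2
= 0.5 * 1.225 * 0.847 * 0.464 * 28.8369
= 6.942 N

6.942 N


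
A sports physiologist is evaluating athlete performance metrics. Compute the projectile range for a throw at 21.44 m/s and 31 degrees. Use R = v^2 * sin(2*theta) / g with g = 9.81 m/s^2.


Two times the angle = 62 degrees
sin(62) = 0.882948
R = 459.6736 * 0.882948 / 9.81 = 41.373 m

41.373 m


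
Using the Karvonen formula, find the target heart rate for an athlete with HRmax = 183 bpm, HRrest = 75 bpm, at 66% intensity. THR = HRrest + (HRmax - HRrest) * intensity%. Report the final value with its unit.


HRR = 183 - 75 = 108
THR = 75 + 108 * 0.66
= 75 + 71.28
= 146.28 bpm

146.28 bpm


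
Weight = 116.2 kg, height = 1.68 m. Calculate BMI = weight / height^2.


height^2 = 1.68^2 = 2.8224
BMI = 116.2 / 2.8224 = 41.17 kg/m^2

41.17 kg/m^2


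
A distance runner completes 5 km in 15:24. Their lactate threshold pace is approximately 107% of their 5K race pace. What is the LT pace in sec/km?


Convert to seconds: 15 min 24 s = 924 s
Pace per km = 924 / 5 = 184.8 s/km
LT pace = 184.8 * 1.07 = 197.74 s/km

197.74 s/km


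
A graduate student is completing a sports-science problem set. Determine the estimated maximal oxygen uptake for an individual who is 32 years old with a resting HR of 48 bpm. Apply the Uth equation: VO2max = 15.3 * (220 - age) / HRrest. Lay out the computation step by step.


HRmax = 220 - 32 = 188
VO2max = 15.3 * (188 / 48)
= 15.3 * 3.9167
= 59.93 mL/kg/min

59.93 mL/kg/min


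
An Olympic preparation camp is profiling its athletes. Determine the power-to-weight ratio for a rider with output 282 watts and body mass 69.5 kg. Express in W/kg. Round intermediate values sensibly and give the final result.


P/W = 282 / 69.5 = 4.058 W/kg

4.058 W/kg


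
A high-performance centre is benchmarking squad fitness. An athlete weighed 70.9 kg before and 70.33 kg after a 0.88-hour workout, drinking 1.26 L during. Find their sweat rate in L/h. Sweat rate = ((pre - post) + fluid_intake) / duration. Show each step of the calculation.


Body mass change = 0.57 kg
Total sweat loss = 0.57 + 1.26 = 1.83 L
Rate = 1.83 / 0.88 = 2.08 L/h

2.08 L/h


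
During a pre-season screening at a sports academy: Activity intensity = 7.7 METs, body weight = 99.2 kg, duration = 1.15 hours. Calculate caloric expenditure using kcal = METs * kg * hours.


kcal = 7.7 * 99.2 * 1.15
= 763.84 * 1.15
= 878.42 kcal

878.42 kcal


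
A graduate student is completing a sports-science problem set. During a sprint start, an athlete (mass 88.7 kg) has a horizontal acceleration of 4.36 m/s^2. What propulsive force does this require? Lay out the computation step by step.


Propulsive force = mass * acceleration
= 88.7 kg * 4.36 m/s^2
= 386.73 N

386.73 N


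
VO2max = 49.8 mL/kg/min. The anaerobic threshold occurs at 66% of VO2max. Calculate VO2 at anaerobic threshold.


AT fraction = 66 / 100 = 0.66
AT VO2 = 49.8 * 0.66
= 32.87 mL/kg/min

32.87 mL/kg/min


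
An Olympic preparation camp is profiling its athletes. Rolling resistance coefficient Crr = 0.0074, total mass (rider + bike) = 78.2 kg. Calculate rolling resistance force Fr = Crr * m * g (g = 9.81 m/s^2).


Fr = Crr * m * g
= 0.0074 * 78.2 * 9.81
= 5.677 N

5.677 N


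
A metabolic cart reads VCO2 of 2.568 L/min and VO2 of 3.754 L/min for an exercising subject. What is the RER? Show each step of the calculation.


RER = VCO2 / VO2 = 2.568 / 3.754 = 0.6841

0.6841


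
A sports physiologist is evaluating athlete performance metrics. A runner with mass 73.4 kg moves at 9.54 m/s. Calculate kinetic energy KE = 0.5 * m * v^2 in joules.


v^2 = 9.54^2 = 91.0116
KE = 0.5 * 73.4 * 91.0116
= 3340.13 J

3340.13 J


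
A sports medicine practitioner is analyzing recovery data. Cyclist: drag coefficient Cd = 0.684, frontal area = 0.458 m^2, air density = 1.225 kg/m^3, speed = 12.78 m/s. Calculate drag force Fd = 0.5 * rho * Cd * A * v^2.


v^2 = 12.78^2 = 163.3284
Fd = 0.5 * 1.225 * 0.684 * 0.458 * 163.3284
= 31.339 N

31.339 N


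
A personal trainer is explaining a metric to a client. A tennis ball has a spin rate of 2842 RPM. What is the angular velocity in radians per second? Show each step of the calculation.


Convert RPM to rad/s: multiply by 2*pi and divide by 60
omega = 2842 * 2 * pi / 60
= 297.614 rad/s

297.614 rad/s


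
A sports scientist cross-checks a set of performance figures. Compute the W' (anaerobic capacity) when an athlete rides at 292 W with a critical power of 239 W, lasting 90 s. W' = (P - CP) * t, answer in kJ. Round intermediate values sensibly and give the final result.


Above-CP power = 53 W
Duration = 90 s
W' = 53 * 90 = 4770 J
Convert: 4770 / 1000 = 4.77 kJ

4.77 kJ


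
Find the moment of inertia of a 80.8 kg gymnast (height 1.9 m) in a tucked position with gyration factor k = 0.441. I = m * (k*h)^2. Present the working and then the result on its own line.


Radius of gyration = 0.441 * 1.9 = 0.8379 m
I = 80.8 * 0.8379^2
= 80.8 * 0.702076
= 56.728 kg*m^2

56.728 kg*m^2


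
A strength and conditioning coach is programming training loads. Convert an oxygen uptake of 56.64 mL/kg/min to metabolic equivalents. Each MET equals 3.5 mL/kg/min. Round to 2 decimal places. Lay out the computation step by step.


One MET = 3.5 mL/kg/min
Number of METs = 56.64 / 3.5
= 16.18 METs

16.18 METs


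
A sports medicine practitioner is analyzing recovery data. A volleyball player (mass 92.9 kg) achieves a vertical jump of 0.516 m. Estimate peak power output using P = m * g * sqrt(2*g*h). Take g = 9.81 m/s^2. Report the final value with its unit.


2 * g * h = 2 * 9.81 * 0.516 = 10.12392
sqrt(10.12392) = 3.181811 m/s
P = 92.9 * 9.81 * 3.181811 = 2899.74 W

2899.74 W


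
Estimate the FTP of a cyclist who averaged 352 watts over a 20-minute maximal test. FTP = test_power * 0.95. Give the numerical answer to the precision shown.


FTP = 352 * 0.95 = 334.4 W

334.4 W


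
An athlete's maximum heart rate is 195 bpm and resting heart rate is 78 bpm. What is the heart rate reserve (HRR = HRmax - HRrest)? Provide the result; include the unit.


HRR = HRmax - HRrest
= 195 - 78
= 117 bpm

117 bpm


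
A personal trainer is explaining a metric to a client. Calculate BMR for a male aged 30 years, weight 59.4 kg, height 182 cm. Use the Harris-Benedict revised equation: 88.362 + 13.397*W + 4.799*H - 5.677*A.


Substituting values:
W term = 13.397 * 59.4 = 795.7818
H term = 4.799 * 182 = 873.418
A term = 5.677 * 30 = 170.31
BMR = 1587.25 kcal/day

1587.25 kcal/day


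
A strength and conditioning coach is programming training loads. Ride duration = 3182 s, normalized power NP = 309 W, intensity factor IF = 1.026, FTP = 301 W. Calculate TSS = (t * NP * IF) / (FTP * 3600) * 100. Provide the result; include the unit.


Numerator = 3182 * 309 * 1.026 = 1008802.188
Denominator = 301 * 3600 = 1083600
TSS = 1008802.188 / 1083600 * 100
= 93.1

93.1 TSS


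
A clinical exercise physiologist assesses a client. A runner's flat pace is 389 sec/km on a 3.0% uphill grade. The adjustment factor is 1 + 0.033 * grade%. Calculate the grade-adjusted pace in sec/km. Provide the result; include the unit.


Factor = 1 + 0.033 * 3.0 = 1.099
Adjusted pace = 389 * 1.099
= 427.51 sec/km

427.51 s/km


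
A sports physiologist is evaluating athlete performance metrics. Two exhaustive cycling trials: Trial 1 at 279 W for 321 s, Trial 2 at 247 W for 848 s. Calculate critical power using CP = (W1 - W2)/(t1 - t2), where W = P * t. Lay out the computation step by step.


W1 = 279 * 321 = 89559 J
W2 = 247 * 848 = 209456 J
CP = (89559 - 209456) / (321 - 848)
= -119897 / -527
= 227.51 W

227.51 W


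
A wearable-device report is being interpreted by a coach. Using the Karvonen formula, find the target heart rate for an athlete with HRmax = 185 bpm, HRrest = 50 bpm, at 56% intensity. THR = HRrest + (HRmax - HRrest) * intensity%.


HRR = 185 - 50 = 135
THR = 50 + 135 * 0.56
= 50 + 75.6
= 125.6 bpm

125.6 bpm


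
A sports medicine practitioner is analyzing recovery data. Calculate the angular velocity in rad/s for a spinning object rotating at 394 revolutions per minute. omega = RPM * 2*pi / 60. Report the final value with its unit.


omega = RPM * 2*pi / 60
= 394 * 6.28318531 / 60
= 41.26 rad/s

41.26 rad/s


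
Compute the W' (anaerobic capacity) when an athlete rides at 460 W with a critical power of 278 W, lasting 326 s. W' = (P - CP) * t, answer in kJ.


Above-CP power = 182 W
Duration = 326 s
W' = 182 * 326 = 59332 J
Convert: 59332 / 1000 = 59.332 kJ

59.332 kJ


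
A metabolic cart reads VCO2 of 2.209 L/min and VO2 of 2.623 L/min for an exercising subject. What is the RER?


RER = VCO2 / VO2 = 2.209 / 2.623 = 0.8422

0.8422


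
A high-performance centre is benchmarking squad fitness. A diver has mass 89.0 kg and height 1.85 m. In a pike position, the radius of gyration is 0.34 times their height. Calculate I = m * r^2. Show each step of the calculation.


r = 0.34 * 1.85 = 0.629 m
I = m * r^2 = 89.0 * 0.395641 = 35.212 kg*m^2

35.212 kg*m^2


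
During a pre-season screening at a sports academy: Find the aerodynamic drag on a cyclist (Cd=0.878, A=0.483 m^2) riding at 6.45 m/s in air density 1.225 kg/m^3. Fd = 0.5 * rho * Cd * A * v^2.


Fd = 0.5 * 1.225 * 0.878 * 0.483 * 6.45^2
= 0.5 * 1.225 * 0.878 * 0.483 * 41.6025
= 10.806 N

10.806 N


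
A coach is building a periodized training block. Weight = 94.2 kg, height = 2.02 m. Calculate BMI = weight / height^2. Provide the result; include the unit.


height^2 = 2.02^2 = 4.0804
BMI = 94.2 / 4.0804 = 23.09 kg/m^2

23.09 kg/m^2


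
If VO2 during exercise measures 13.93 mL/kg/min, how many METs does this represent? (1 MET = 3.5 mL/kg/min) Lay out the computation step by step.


METs = VO2 / 3.5 = 13.93 / 3.5 = 3.98

3.98 METs


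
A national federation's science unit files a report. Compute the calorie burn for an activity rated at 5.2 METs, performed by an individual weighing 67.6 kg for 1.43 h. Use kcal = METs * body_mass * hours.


Product of METs and mass = 5.2 * 67.6 = 351.52
Total kcal = 351.52 * 1.43 = 502.67 kcal

502.67 kcal


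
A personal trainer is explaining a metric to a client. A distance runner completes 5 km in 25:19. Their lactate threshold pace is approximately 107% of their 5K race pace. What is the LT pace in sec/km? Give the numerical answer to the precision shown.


Convert to seconds: 25 min 19 s = 1519 s
Pace per km = 1519 / 5 = 303.8 s/km
LT pace = 303.8 * 1.07 = 325.07 s/km

325.07 s/km


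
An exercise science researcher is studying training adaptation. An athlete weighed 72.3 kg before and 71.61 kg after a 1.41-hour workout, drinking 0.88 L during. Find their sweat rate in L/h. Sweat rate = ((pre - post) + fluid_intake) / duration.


Body mass change = 0.69 kg
Total sweat loss = 0.69 + 0.88 = 1.57 L
Rate = 1.57 / 1.41 = 1.113 L/h

1.113 L/h


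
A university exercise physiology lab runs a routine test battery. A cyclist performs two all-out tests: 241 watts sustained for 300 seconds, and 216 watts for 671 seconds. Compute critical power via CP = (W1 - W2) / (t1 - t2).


W1 = P1 * t1 = 241 * 300 = 72300 J
W2 = P2 * t2 = 216 * 671 = 144936 J
CP = (72300 - 144936) / (300 - 671)
= 195.78 W

195.78 W


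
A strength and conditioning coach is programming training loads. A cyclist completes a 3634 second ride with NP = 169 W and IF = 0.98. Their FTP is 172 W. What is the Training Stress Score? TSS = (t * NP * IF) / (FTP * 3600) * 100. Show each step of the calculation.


t * NP * IF = 3634 * 169 * 0.98 = 601863.08
FTP * 3600 = 619200
TSS = (601863.08 / 619200) * 100 = 97.2

97.2 TSS


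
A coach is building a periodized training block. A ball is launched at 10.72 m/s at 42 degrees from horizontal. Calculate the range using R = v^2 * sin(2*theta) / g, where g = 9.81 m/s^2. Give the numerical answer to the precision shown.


sin(2 * 42) = sin(84) = 0.994522
v^2 = 10.72^2 = 114.9184
R = 114.9184 * 0.994522 / 9.81
= 11.65 m

11.65 m


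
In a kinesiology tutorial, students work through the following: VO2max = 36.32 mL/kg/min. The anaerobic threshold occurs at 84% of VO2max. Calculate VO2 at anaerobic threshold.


AT fraction = 84 / 100 = 0.84
AT VO2 = 36.32 * 0.84
= 30.51 mL/kg/min

30.51 mL/kg/min


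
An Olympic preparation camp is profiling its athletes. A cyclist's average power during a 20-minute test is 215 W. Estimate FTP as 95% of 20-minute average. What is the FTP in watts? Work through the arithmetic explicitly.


FTP = 20-min power * 0.95
= 215 * 0.95
= 204.25 W

204.25 W


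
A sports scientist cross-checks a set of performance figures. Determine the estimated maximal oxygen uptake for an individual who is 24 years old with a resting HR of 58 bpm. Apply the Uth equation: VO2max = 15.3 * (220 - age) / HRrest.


HRmax = 220 - 24 = 196
VO2max = 15.3 * (196 / 58)
= 15.3 * 3.3793
= 51.7 mL/kg/min

51.7 mL/kg/min


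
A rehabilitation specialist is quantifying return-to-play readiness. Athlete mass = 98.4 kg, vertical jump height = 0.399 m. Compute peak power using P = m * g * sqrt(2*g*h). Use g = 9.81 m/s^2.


sqrt(2 * 9.81 * 0.399) = sqrt(7.82838) = 2.797924 m/s
P = 98.4 * 9.81 * 2.797924
= 2700.85 W

2700.85 W


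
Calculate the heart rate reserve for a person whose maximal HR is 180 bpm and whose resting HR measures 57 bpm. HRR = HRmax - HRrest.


HRmax = 180 bpm
HRrest = 57 bpm
HRR = 180 - 57 = 123 bpm

123 bpm


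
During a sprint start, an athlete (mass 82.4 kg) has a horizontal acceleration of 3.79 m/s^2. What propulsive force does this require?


Propulsive force = mass * acceleration
= 82.4 kg * 3.79 m/s^2
= 312.3 N

312.3 N


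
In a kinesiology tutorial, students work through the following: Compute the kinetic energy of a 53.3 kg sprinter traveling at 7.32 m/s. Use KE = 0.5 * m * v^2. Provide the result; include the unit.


Velocity squared = 53.5824
KE = 0.5 * 53.3 * 53.5824 = 1427.97 J

1427.97 J


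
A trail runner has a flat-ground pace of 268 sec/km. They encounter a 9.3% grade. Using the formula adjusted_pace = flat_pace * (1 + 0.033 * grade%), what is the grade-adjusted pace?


Grade factor = 1 + 0.033 * 9.3 = 1.3069
Adjusted = 268 * 1.3069 = 350.25 sec/km

350.25 s/km


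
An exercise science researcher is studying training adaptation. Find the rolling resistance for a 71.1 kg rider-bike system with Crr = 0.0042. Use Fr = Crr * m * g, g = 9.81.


m * g = 71.1 * 9.81 = 697.491 N
Fr = 0.0042 * 697.491 = 2.929 N

2.929 N


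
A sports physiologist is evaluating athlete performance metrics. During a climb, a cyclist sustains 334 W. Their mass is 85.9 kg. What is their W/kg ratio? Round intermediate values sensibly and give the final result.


Power-to-weight = 334 W / 85.9 kg
= 3.888 W/kg

3.888 W/kg


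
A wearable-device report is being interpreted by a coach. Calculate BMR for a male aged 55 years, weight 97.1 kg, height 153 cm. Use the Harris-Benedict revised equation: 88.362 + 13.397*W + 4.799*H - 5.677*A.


Substituting values:
W term = 13.397 * 97.1 = 1300.8487
H term = 4.799 * 153 = 734.247
A term = 5.677 * 55 = 312.235
BMR = 1811.22 kcal/day

1811.22 kcal/day


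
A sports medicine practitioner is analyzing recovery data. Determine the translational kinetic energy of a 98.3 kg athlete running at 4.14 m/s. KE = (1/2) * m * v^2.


KE = 0.5 * m * v^2
= 0.5 * 98.3 * 4.14^2
= 0.5 * 98.3 * 17.1396
= 842.41 J

842.41 J


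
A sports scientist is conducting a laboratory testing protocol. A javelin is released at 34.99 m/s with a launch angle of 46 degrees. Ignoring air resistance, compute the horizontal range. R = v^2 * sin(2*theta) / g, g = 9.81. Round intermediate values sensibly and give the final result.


Launch speed squared = 1224.3001
sin(2 * 46 deg) = 0.999391
Range = 1224.3001 * 0.999391 / 9.81
= 124.725 m

124.725 m


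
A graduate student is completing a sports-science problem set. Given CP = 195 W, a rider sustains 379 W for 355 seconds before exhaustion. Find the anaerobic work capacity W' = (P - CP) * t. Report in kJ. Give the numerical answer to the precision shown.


Excess power = 379 - 195 = 184 W
Work above CP = 184 * 355 = 65320 J
W' = 65.32 kJ

65.32 kJ


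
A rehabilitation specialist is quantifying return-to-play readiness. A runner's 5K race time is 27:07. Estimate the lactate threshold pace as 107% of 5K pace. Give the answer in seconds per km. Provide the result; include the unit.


Total race time = 27*60 + 7 = 1627 seconds
5K pace = 1627 / 5 = 325.4 sec/km
LT pace = 325.4 * 1.07 = 348.18 sec/km

348.18 s/km


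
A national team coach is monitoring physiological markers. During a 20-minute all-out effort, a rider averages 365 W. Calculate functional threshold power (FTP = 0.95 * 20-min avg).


FTP = 0.95 * 365
= 346.75 W

346.75 W


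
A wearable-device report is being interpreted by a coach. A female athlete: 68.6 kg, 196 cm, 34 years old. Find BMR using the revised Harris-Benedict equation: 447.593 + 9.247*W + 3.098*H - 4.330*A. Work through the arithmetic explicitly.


Intercept = 447.593
Weight contribution = 9.247 * 68.6 = 634.3442
Height contribution = 3.098 * 196 = 607.208
Age contribution = 4.33 * 34 = 147.22
BMR = 447.593 + 634.3442 + 607.208 - 147.22
= 1541.93 kcal/day

1541.93 kcal/day


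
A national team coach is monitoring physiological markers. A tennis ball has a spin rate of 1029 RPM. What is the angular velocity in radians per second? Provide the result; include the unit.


Convert RPM to rad/s: multiply by 2*pi and divide by 60
omega = 1029 * 2 * pi / 60
= 107.757 rad/s

107.757 rad/s


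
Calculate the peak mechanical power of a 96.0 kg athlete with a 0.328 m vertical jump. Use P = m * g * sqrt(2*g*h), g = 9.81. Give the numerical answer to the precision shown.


First, sqrt(2gh) = sqrt(2 * 9.81 * 0.328)
= sqrt(6.43536) = 2.536801 m/s
Power = 96.0 * 9.81 * 2.536801 = 2389.06 W

2389.06 W


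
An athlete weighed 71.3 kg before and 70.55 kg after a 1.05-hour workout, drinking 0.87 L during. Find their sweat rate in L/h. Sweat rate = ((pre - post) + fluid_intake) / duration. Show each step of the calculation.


Body mass change = 0.75 kg
Total sweat loss = 0.75 + 0.87 = 1.62 L
Rate = 1.62 / 1.05 = 1.543 L/h

1.543 L/h


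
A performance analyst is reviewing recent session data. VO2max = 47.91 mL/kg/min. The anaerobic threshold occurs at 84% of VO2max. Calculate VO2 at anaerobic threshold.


AT fraction = 84 / 100 = 0.84
AT VO2 = 47.91 * 0.84
= 40.24 mL/kg/min

40.24 mL/kg/min


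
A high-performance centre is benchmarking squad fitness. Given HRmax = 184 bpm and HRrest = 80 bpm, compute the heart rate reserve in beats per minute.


Heart rate reserve = maximum HR minus resting HR
HRR = 184 - 80 = 104 bpm

104 bpm


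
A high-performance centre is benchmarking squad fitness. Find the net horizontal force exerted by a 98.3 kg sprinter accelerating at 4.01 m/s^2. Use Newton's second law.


Newton's second law: F = m * a
F = 98.3 * 4.01 = 394.18 N

394.18 N


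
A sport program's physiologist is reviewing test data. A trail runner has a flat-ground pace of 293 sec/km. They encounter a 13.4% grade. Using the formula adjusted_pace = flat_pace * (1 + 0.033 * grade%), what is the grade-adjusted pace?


Grade factor = 1 + 0.033 * 13.4 = 1.4422
Adjusted = 293 * 1.4422 = 422.56 sec/km

422.56 s/km


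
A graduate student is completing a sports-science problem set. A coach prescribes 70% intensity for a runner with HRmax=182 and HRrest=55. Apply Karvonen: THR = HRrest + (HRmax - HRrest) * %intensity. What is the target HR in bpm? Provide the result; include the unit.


Heart rate reserve = 182 - 55 = 127
Intensity fraction = 70 / 100 = 0.7
THR = 55 + 127 * 0.7 = 143.9 bpm

143.9 bpm


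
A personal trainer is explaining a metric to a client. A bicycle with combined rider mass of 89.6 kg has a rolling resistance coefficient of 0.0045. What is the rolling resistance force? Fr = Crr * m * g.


Fr = 0.0045 * 89.6 * 9.81
= 0.4032 * 9.81
= 3.955 N

3.955 N


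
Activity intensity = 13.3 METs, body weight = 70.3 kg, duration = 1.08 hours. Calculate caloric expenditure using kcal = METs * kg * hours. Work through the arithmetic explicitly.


kcal = 13.3 * 70.3 * 1.08
= 934.99 * 1.08
= 1009.79 kcal

1009.79 kcal


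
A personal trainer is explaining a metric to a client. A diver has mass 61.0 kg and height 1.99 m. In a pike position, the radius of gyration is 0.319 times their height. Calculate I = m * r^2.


r = 0.319 * 1.99 = 0.63481 m
I = m * r^2 = 61.0 * 0.402984 = 24.582 kg*m^2

24.582 kg*m^2


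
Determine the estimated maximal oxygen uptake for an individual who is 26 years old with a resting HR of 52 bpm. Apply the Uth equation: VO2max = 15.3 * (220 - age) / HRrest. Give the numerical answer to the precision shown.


HRmax = 220 - 26 = 194
VO2max = 15.3 * (194 / 52)
= 15.3 * 3.7308
= 57.08 mL/kg/min

57.08 mL/kg/min


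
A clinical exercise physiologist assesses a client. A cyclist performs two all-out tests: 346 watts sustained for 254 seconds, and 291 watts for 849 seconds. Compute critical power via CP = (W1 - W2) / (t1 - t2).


W1 = P1 * t1 = 346 * 254 = 87884 J
W2 = P2 * t2 = 291 * 849 = 247059 J
CP = (87884 - 247059) / (254 - 849)
= 267.52 W

267.52 W


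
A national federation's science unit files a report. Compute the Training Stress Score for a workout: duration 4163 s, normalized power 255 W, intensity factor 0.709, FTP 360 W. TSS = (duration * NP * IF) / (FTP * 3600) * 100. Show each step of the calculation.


Product = 4163 * 255 * 0.709 = 752649.585
Base = 360 * 3600 = 1296000
TSS = 752649.585 / 1296000 * 100 = 58.07

58.07 TSS


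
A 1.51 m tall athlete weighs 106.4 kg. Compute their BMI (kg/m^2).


height^2 = 2.2801 m^2
BMI = 106.4 / 2.2801 = 46.66 kg/m^2

46.66 kg/m^2


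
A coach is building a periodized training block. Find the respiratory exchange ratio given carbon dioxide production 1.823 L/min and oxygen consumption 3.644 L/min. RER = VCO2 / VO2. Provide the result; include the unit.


VCO2 = 1.823 L/min
VO2 = 3.644 L/min
RER = 1.823 / 3.644 = 0.5003

0.5003


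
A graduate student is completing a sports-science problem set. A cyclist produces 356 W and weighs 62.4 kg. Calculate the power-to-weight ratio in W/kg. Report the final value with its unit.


P/W = power / mass
= 356 / 62.4
= 5.705 W/kg

5.705 W/kg


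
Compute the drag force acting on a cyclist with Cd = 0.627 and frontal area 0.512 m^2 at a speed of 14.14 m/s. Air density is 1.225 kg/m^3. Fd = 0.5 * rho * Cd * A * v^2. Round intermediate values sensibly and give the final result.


Step 1: v^2 = 199.9396
Step 2: Fd = 0.5 * 1.225 * 0.627 * 0.512 * 199.9396
= 39.314 N

39.314 N


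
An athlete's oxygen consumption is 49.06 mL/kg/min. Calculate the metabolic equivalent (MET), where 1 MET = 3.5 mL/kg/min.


MET = VO2 / 3.5
= 49.06 / 3.5
= 14.02 METs

14.02 METs


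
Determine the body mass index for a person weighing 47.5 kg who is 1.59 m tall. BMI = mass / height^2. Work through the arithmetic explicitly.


BMI = mass / height^2
= 47.5 / 1.59^2
= 47.5 / 2.5281
= 18.79 kg/m^2

18.79 kg/m^2


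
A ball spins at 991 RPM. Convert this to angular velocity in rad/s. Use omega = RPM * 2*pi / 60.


omega = 991 * 2 * pi / 60
= 991 * 6.28318531 / 60
= 6226.637 / 60
= 103.777 rad/s

103.777 rad/s


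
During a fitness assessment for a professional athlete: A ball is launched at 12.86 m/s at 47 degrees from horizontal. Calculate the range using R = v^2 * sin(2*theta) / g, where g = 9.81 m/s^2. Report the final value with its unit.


sin(2 * 47) = sin(94) = 0.997564
v^2 = 12.86^2 = 165.3796
R = 165.3796 * 0.997564 / 9.81
= 16.817 m

16.817 m


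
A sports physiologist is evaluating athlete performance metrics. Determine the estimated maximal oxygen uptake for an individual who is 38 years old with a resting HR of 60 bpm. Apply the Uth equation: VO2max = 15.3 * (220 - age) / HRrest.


HRmax = 220 - 38 = 182
VO2max = 15.3 * (182 / 60)
= 15.3 * 3.0333
= 46.41 mL/kg/min

46.41 mL/kg/min


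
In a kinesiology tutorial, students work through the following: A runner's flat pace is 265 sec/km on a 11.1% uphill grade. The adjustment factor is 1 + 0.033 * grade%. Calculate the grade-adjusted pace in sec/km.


Factor = 1 + 0.033 * 11.1 = 1.3663
Adjusted pace = 265 * 1.3663
= 362.07 sec/km

362.07 s/km


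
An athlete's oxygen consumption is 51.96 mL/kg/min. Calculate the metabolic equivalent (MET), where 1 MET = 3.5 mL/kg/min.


MET = VO2 / 3.5
= 51.96 / 3.5
= 14.85 METs

14.85 METs


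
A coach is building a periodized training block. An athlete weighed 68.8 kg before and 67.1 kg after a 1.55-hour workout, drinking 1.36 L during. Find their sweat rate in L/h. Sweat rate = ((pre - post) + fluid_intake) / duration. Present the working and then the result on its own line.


Body mass change = 1.7 kg
Total sweat loss = 1.7 + 1.36 = 3.06 L
Rate = 3.06 / 1.55 = 1.974 L/h

1.974 L/h


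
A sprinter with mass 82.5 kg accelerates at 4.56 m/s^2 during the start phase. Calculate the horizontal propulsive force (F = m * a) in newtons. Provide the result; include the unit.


F = m * a
= 82.5 * 4.56
= 376.2 N

376.2 N


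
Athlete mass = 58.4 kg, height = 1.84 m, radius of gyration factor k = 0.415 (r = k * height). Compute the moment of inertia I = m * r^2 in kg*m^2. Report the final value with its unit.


r = k * height = 0.415 * 1.84 = 0.7636 m
r^2 = 0.7636^2 = 0.583085
I = 58.4 * 0.583085 = 34.052 kg*m^2

34.052 kg*m^2


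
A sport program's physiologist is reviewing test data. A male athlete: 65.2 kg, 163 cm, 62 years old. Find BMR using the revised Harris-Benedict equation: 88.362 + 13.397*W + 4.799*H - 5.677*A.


Intercept = 88.362
Weight contribution = 13.397 * 65.2 = 873.4844
Height contribution = 4.799 * 163 = 782.237
Age contribution = 5.677 * 62 = 351.974
BMR = 88.362 + 873.4844 + 782.237 - 351.974
= 1392.11 kcal/day

1392.11 kcal/day


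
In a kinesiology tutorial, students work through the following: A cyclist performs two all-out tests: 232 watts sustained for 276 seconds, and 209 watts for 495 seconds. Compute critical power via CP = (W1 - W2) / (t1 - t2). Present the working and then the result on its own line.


W1 = P1 * t1 = 232 * 276 = 64032 J
W2 = P2 * t2 = 209 * 495 = 103455 J
CP = (64032 - 103455) / (276 - 495)
= 180.01 W

180.01 W


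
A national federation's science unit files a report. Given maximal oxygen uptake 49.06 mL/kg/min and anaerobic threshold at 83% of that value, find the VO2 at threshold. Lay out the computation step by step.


Percentage as decimal = 0.83
VO2 at AT = 49.06 * 0.83 = 40.72 mL/kg/min

40.72 mL/kg/min


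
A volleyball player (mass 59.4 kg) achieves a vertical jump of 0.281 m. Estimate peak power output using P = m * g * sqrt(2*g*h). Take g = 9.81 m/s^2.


2 * g * h = 2 * 9.81 * 0.281 = 5.51322
sqrt(5.51322) = 2.348025 m/s
P = 59.4 * 9.81 * 2.348025 = 1368.23 W

1368.23 W


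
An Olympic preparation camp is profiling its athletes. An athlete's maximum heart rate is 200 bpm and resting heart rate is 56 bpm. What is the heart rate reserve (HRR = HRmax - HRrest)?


HRR = HRmax - HRrest
= 200 - 56
= 144 bpm

144 bpm


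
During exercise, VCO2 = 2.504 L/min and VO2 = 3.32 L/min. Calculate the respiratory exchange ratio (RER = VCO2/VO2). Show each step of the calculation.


RER = VCO2 / VO2
= 2.504 / 3.32
= 0.7542

0.7542


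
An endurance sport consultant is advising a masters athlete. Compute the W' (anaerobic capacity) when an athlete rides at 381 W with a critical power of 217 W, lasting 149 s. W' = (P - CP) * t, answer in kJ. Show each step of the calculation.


Above-CP power = 164 W
Duration = 149 s
W' = 164 * 149 = 24436 J
Convert: 24436 / 1000 = 24.436 kJ

24.436 kJ


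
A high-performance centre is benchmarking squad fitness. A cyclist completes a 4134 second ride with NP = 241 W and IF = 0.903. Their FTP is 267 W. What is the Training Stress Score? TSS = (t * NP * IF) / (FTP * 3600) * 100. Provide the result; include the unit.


t * NP * IF = 4134 * 241 * 0.903 = 899653.482
FTP * 3600 = 961200
TSS = (899653.482 / 961200) * 100 = 93.6

93.6 TSS


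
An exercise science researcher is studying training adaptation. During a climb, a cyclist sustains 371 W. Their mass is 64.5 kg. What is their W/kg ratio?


Power-to-weight = 371 W / 64.5 kg
= 5.752 W/kg

5.752 W/kg


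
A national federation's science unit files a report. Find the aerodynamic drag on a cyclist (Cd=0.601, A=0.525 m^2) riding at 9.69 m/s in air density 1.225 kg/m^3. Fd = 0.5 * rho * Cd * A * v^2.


Fd = 0.5 * 1.225 * 0.601 * 0.525 * 9.69^2
= 0.5 * 1.225 * 0.601 * 0.525 * 93.8961
= 18.146 N

18.146 N


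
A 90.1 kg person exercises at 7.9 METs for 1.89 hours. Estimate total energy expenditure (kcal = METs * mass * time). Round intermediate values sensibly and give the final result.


Energy = METs * mass(kg) * time(h)
= 7.9 * 90.1 * 1.89
= 1345.28 kcal

1345.28 kcal


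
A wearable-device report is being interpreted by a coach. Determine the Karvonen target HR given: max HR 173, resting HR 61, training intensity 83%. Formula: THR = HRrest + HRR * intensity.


HRR = HRmax - HRrest = 173 - 61 = 112
THR = 61 + 112 * 0.83
= 153.96 bpm

153.96 bpm


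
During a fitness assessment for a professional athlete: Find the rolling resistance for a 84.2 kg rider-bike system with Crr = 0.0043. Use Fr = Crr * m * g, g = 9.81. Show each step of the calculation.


m * g = 84.2 * 9.81 = 826.002 N
Fr = 0.0043 * 826.002 = 3.552 N

3.552 N


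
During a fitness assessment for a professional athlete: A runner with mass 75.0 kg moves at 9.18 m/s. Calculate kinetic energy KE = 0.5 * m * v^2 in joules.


v^2 = 9.18^2 = 84.2724
KE = 0.5 * 75.0 * 84.2724
= 3160.22 J

3160.22 J


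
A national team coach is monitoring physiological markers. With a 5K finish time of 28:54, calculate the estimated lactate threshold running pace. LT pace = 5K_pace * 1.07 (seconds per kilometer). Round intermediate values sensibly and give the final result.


Race duration = 1734 s for 5 km
Average pace = 1734 / 5 = 346.8 s/km
LT pace = 346.8 * 1.07
= 371.08 s/km

371.08 s/km


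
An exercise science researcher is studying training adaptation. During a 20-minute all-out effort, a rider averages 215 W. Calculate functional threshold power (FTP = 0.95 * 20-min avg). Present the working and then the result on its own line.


FTP = 0.95 * 215
= 204.25 W

204.25 W


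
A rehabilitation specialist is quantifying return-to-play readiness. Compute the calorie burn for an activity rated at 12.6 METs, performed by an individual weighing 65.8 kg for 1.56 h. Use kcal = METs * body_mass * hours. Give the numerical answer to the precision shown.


Product of METs and mass = 12.6 * 65.8 = 829.08
Total kcal = 829.08 * 1.56 = 1293.36 kcal

1293.36 kcal


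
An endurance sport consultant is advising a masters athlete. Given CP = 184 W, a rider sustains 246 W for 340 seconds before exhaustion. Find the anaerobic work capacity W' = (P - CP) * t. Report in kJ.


Excess power = 246 - 184 = 62 W
Work above CP = 62 * 340 = 21080 J
W' = 21.08 kJ

21.08 kJ


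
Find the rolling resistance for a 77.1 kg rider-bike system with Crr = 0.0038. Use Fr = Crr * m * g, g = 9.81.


m * g = 77.1 * 9.81 = 756.351 N
Fr = 0.0038 * 756.351 = 2.874 N

2.874 N


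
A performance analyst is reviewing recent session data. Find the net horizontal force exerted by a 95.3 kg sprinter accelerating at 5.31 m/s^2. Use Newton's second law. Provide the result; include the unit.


Newton's second law: F = m * a
F = 95.3 * 5.31 = 506.04 N

506.04 N


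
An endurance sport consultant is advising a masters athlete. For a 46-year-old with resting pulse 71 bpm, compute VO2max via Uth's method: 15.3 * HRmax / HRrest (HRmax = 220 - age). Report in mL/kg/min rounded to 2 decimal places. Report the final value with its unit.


Step 1: HRmax = 220 - 46 = 174 bpm
Step 2: Ratio = 174 / 71 = 2.4507
Step 3: VO2max = 15.3 * 2.4507 = 37.5 mL/kg/min

37.5 mL/kg/min


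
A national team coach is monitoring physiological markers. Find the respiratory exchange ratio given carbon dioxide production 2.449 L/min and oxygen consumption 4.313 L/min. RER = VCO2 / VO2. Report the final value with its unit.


VCO2 = 2.449 L/min
VO2 = 4.313 L/min
RER = 2.449 / 4.313 = 0.5678

0.5678


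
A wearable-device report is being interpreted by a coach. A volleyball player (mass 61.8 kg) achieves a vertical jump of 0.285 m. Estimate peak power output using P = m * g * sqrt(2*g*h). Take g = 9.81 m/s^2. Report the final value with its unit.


2 * g * h = 2 * 9.81 * 0.285 = 5.5917
sqrt(5.5917) = 2.364678 m/s
P = 61.8 * 9.81 * 2.364678 = 1433.6 W

1433.6 W


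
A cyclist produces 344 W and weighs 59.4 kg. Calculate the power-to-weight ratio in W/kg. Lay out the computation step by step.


P/W = power / mass
= 344 / 59.4
= 5.791 W/kg

5.791 W/kg


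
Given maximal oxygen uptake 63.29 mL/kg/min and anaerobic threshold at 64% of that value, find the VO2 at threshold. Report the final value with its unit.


Percentage as decimal = 0.64
VO2 at AT = 63.29 * 0.64 = 40.51 mL/kg/min

40.51 mL/kg/min


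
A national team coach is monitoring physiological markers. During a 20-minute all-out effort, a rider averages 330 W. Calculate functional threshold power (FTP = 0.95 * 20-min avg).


FTP = 0.95 * 330
= 313.5 W

313.5 W


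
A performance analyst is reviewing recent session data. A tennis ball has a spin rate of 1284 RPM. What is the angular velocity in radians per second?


Convert RPM to rad/s: multiply by 2*pi and divide by 60
omega = 1284 * 2 * pi / 60
= 134.46 rad/s

134.46 rad/s


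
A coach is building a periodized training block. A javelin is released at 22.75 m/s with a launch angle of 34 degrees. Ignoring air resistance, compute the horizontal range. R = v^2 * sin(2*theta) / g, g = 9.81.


Launch speed squared = 517.5625
sin(2 * 34 deg) = 0.927184
Range = 517.5625 * 0.927184 / 9.81
= 48.917 m

48.917 m
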